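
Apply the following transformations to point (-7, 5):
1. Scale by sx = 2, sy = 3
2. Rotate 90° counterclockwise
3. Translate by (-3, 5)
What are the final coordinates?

Step 1: Scale → (-14, 15)
Step 2: Rotate 90° → (-15, -14)
Step 3: Translate → (-18, -9)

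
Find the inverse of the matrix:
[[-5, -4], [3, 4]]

For [[a,b],[c,d]], inverse = (1/det)·[[d,-b],[-c,a]]
det = (-5)(4) - (-4)(3) = -20 - -12 = -8
Inverse = (1/-8)·[[4, 4], [-3, -5]]
= [[-1/2, -1/2], [3/8, 5/8]]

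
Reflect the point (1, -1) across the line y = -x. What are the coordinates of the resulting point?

Reflection across line y = -x: (1, -1) → (1, -1)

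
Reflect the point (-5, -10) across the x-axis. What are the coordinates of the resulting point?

Reflection across x-axis: (-5, -10) → (-5, 10)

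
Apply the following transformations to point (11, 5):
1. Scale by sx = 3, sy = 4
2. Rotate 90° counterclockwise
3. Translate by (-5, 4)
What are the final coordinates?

Step 1: Scale → (33, 20)
Step 2: Rotate 90° → (-20, 33)
Step 3: Translate → (-25, 37)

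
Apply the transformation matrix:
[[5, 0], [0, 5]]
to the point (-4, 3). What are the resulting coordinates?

Matrix multiplication:
[[5, 0], [0, 5]] × [-4, 3]ᵀ
= [(5)(-4) + (0)(3), (0)(-4) + (5)(3)]ᵀ
= [-20, 15]ᵀ
Result: (-20, 15)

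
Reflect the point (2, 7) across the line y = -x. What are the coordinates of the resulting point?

Reflection across line y = -x: (2, 7) → (-7, -2)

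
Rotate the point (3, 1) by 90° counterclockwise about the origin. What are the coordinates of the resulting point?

Rotation matrix for 90°: [[cos 90°, -sin 90°], [sin 90°, cos 90°]] = [[0, -1], [1, 0]]
[[0, -1], [1, 0]] × [3, 1]ᵀ = [-1, 3]ᵀ
Result: (-1, 3)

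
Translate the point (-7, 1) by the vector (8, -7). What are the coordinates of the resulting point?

Translation by (8, -7) (homogeneous matrix [[1, 0, 8], [0, 1, -7], [0, 0, 1]]):
x' = -7 + 8 = 1
y' = 1 + -7 = -6
Result: (1, -6)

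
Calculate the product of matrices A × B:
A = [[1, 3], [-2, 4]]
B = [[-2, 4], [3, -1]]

Matrix multiplication:
C[0][0] = 1×-2 + 3×3 = 7
C[0][1] = 1×4 + 3×-1 = 1
C[1][0] = -2×-2 + 4×3 = 16
C[1][1] = -2×4 + 4×-1 = -12
Result: [[7, 1], [16, -12]]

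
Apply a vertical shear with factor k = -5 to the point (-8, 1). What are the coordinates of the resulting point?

Shear matrix for vertical shear with factor k = -5:
[[1, 0], [-5, 1]]
Result: (-8, 1) → (-8, 41)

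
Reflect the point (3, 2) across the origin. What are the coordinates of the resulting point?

Reflection across origin: (3, 2) → (-3, -2)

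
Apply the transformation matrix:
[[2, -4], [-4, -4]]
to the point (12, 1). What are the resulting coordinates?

Matrix multiplication:
[[2, -4], [-4, -4]] × [12, 1]ᵀ
= [(2)(12) + (-4)(1), (-4)(12) + (-4)(1)]ᵀ
= [20, -52]ᵀ
Result: (20, -52)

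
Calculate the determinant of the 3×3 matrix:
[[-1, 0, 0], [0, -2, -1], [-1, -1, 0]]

Expansion along first row:
det = -1·det([[-2,-1],[-1,0]]) - 0·det([[0,-1],[-1,0]]) + 0·det([[0,-2],[-1,-1]])
    = -1·(-2·0 - -1·-1) - 0·(0·0 - -1·-1) + 0·(0·-1 - -2·-1)
    = -1·-1 - 0·-1 + 0·-2
    = 1 + 0 + 0 = 1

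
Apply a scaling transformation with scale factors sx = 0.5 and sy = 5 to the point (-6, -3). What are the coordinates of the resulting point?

Scaling matrix:
[[0.50, 0], [0, 5]]
Result: (-6 × 0.5, -3 × 5) = (-3, -15)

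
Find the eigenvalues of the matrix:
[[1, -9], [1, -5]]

Characteristic equation: det(A - λI) = 0
λ² - (trace)λ + (det) = 0
trace = 1 + -5 = -4, det = (1)(-5) - (-9)(1) = 4
λ² - (-4)λ + (4) = 0
λ = (-4 ± √((-4)² - 4·(4))) / 2 = (-4 ± √0) / 2
Solving: λ = -2, -2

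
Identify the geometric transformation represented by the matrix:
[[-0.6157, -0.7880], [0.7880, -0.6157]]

This matrix represents: rotation by 128° counterclockwise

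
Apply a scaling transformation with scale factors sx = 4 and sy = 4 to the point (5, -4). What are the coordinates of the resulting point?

Scaling matrix:
[[4, 0], [0, 4]]
Result: (5 × 4, -4 × 4) = (20, -16)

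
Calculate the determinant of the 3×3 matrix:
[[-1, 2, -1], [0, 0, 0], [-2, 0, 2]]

Expansion along first row:
det = -1·det([[0,0],[0,2]]) - 2·det([[0,0],[-2,2]]) + -1·det([[0,0],[-2,0]])
    = -1·(0·2 - 0·0) - 2·(0·2 - 0·-2) + -1·(0·0 - 0·-2)
    = -1·0 - 2·0 + -1·0
    = 0 + 0 + 0 = 0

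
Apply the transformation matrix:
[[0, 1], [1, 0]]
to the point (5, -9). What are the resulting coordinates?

Matrix multiplication:
[[0, 1], [1, 0]] × [5, -9]ᵀ
= [(0)(5) + (1)(-9), (1)(5) + (0)(-9)]ᵀ
= [-9, 5]ᵀ
Result: (-9, 5)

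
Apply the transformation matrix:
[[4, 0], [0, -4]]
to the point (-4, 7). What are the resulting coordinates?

Matrix multiplication:
[[4, 0], [0, -4]] × [-4, 7]ᵀ
= [(4)(-4) + (0)(7), (0)(-4) + (-4)(7)]ᵀ
= [-16, -28]ᵀ
Result: (-16, -28)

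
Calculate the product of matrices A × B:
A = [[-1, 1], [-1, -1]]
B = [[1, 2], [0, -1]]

Matrix multiplication:
C[0][0] = -1×1 + 1×0 = -1
C[0][1] = -1×2 + 1×-1 = -3
C[1][0] = -1×1 + -1×0 = -1
C[1][1] = -1×2 + -1×-1 = -1
Result: [[-1, -3], [-1, -1]]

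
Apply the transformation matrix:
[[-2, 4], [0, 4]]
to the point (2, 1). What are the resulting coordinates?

Matrix multiplication:
[[-2, 4], [0, 4]] × [2, 1]ᵀ
= [(-2)(2) + (4)(1), (0)(2) + (4)(1)]ᵀ
= [0, 4]ᵀ
Result: (0, 4)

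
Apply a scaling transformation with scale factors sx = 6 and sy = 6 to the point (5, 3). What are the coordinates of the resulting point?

Scaling matrix:
[[6, 0], [0, 6]]
Result: (5 × 6, 3 × 6) = (30, 18)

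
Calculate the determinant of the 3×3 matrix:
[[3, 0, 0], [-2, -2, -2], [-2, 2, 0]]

Expansion along first row:
det = 3·det([[-2,-2],[2,0]]) - 0·det([[-2,-2],[-2,0]]) + 0·det([[-2,-2],[-2,2]])
    = 3·(-2·0 - -2·2) - 0·(-2·0 - -2·-2) + 0·(-2·2 - -2·-2)
    = 3·4 - 0·-4 + 0·-8
    = 12 + 0 + 0 = 12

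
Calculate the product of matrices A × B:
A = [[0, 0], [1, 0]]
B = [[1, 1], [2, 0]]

Matrix multiplication:
C[0][0] = 0×1 + 0×2 = 0
C[0][1] = 0×1 + 0×0 = 0
C[1][0] = 1×1 + 0×2 = 1
C[1][1] = 1×1 + 0×0 = 1
Result: [[0, 0], [1, 1]]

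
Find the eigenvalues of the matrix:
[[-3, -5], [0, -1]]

Characteristic equation: det(A - λI) = 0
λ² - (trace)λ + (det) = 0
trace = -3 + -1 = -4, det = (-3)(-1) - (-5)(0) = 3
λ² - (-4)λ + (3) = 0
λ = (-4 ± √((-4)² - 4·(3))) / 2 = (-4 ± √4) / 2
Solving: λ = -3, -1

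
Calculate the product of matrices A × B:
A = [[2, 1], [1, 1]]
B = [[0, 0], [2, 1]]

Matrix multiplication:
C[0][0] = 2×0 + 1×2 = 2
C[0][1] = 2×0 + 1×1 = 1
C[1][0] = 1×0 + 1×2 = 2
C[1][1] = 1×0 + 1×1 = 1
Result: [[2, 1], [2, 1]]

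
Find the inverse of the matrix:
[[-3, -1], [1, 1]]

For [[a,b],[c,d]], inverse = (1/det)·[[d,-b],[-c,a]]
det = (-3)(1) - (-1)(1) = -3 - -1 = -2
Inverse = (1/-2)·[[1, 1], [-1, -3]]
= [[-1/2, -1/2], [1/2, 3/2]]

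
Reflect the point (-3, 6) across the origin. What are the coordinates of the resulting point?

Reflection across origin: (-3, 6) → (3, -6)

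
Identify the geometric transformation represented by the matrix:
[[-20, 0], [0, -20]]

This matrix represents: uniform scaling by factor -20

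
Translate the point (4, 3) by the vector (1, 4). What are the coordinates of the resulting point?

Translation by (1, 4) (homogeneous matrix [[1, 0, 1], [0, 1, 4], [0, 0, 1]]):
x' = 4 + 1 = 5
y' = 3 + 4 = 7
Result: (5, 7)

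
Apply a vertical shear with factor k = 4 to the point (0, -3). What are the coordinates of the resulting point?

Shear matrix for vertical shear with factor k = 4:
[[1, 0], [4, 1]]
Result: (0, -3) → (0, -3)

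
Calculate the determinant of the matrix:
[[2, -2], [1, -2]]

For a 2×2 matrix [[a, b], [c, d]], det = ad - bc
det = (2)(-2) - (-2)(1) = -4 - -2 = -2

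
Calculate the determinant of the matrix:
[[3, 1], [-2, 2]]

For a 2×2 matrix [[a, b], [c, d]], det = ad - bc
det = (3)(2) - (1)(-2) = 6 - -2 = 8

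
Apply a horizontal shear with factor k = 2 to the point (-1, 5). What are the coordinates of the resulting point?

Shear matrix for horizontal shear with factor k = 2:
[[1, 2], [0, 1]]
Result: (-1, 5) → (9, 5)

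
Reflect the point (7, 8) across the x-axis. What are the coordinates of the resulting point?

Reflection across x-axis: (7, 8) → (7, -8)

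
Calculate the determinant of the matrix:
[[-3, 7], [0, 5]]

For a 2×2 matrix [[a, b], [c, d]], det = ad - bc
det = (-3)(5) - (7)(0) = -15 - 0 = -15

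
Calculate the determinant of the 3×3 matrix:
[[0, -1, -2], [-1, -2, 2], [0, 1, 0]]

Expansion along first row:
det = 0·det([[-2,2],[1,0]]) - -1·det([[-1,2],[0,0]]) + -2·det([[-1,-2],[0,1]])
    = 0·(-2·0 - 2·1) - -1·(-1·0 - 2·0) + -2·(-1·1 - -2·0)
    = 0·-2 - -1·0 + -2·-1
    = 0 + 0 + 2 = 2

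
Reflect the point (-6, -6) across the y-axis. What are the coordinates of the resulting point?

Reflection across y-axis: (-6, -6) → (6, -6)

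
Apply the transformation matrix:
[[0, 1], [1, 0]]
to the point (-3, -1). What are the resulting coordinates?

Matrix multiplication:
[[0, 1], [1, 0]] × [-3, -1]ᵀ
= [(0)(-3) + (1)(-1), (1)(-3) + (0)(-1)]ᵀ
= [-1, -3]ᵀ
Result: (-1, -3)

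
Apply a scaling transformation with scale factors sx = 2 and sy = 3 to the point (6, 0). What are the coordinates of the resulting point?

Scaling matrix:
[[2, 0], [0, 3]]
Result: (6 × 2, 0 × 3) = (12, 0)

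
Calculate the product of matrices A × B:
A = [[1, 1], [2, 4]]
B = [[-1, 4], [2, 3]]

Matrix multiplication:
C[0][0] = 1×-1 + 1×2 = 1
C[0][1] = 1×4 + 1×3 = 7
C[1][0] = 2×-1 + 4×2 = 6
C[1][1] = 2×4 + 4×3 = 20
Result: [[1, 7], [6, 20]]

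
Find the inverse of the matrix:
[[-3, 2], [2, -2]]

For [[a,b],[c,d]], inverse = (1/det)·[[d,-b],[-c,a]]
det = (-3)(-2) - (2)(2) = 6 - 4 = 2
Inverse = (1/2)·[[-2, -2], [-2, -3]]
= [[-1, -1], [-1, -3/2]]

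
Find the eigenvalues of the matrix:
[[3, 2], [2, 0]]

Characteristic equation: det(A - λI) = 0
λ² - (trace)λ + (det) = 0
trace = 3 + 0 = 3, det = (3)(0) - (2)(2) = -4
λ² - (3)λ + (-4) = 0
λ = (3 ± √((3)² - 4·(-4))) / 2 = (3 ± √25) / 2
Solving: λ = -1, 4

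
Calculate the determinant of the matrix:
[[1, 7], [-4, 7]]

For a 2×2 matrix [[a, b], [c, d]], det = ad - bc
det = (1)(7) - (7)(-4) = 7 - -28 = 35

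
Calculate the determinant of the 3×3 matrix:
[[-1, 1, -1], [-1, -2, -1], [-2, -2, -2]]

Expansion along first row:
det = -1·det([[-2,-1],[-2,-2]]) - 1·det([[-1,-1],[-2,-2]]) + -1·det([[-1,-2],[-2,-2]])
    = -1·(-2·-2 - -1·-2) - 1·(-1·-2 - -1·-2) + -1·(-1·-2 - -2·-2)
    = -1·2 - 1·0 + -1·-2
    = -2 + 0 + 2 = 0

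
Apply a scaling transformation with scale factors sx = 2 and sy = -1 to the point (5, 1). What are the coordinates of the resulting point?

Scaling matrix:
[[2, 0], [0, -1]]
Result: (5 × 2, 1 × -1) = (10, -1)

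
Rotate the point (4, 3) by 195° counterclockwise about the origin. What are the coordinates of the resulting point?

Rotation matrix for 195°: [[cos 195°, -sin 195°], [sin 195°, cos 195°]] ≈ [[-0.965926, 0.258819], [-0.258819, -0.965926]]
[[-0.965926, 0.258819], [-0.258819, -0.965926]] × [4, 3]ᵀ ≈ [-3.0872, -3.9331]ᵀ
Result: (-3.0872, -3.9331)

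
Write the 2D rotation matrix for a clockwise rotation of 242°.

Rotation matrix formula: [[cos θ, -sin θ], [sin θ, cos θ]]
A clockwise rotation by 242° is equivalent to a counterclockwise rotation by -242°.
For θ = -242°:
cos(-242°) = -0.4695
sin(-242°) = 0.8829
Result: [[-0.4695, -0.8829], [0.8829, -0.4695]]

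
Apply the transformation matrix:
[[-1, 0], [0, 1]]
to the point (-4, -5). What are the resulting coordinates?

Matrix multiplication:
[[-1, 0], [0, 1]] × [-4, -5]ᵀ
= [(-1)(-4) + (0)(-5), (0)(-4) + (1)(-5)]ᵀ
= [4, -5]ᵀ
Result: (4, -5)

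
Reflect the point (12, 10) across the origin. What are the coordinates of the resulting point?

Reflection across origin: (12, 10) → (-12, -10)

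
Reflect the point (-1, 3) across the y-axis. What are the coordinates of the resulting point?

Reflection across y-axis: (-1, 3) → (1, 3)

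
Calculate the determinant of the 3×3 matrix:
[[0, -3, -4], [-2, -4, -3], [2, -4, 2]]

Expansion along first row:
det = 0·det([[-4,-3],[-4,2]]) - -3·det([[-2,-3],[2,2]]) + -4·det([[-2,-4],[2,-4]])
    = 0·(-4·2 - -3·-4) - -3·(-2·2 - -3·2) + -4·(-2·-4 - -4·2)
    = 0·-20 - -3·2 + -4·16
    = 0 + 6 + -64 = -58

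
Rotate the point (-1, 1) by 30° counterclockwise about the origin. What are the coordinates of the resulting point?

Rotation matrix for 30°: [[cos 30°, -sin 30°], [sin 30°, cos 30°]] ≈ [[0.866025, -0.500000], [0.500000, 0.866025]]
[[0.866025, -0.500000], [0.500000, 0.866025]] × [-1, 1]ᵀ ≈ [-1.3660, 0.3660]ᵀ
Result: (-1.3660, 0.3660)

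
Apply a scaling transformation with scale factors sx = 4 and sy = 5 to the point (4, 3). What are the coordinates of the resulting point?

Scaling matrix:
[[4, 0], [0, 5]]
Result: (4 × 4, 3 × 5) = (16, 15)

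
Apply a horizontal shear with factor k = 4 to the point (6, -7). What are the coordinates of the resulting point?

Shear matrix for horizontal shear with factor k = 4:
[[1, 4], [0, 1]]
Result: (6, -7) → (-22, -7)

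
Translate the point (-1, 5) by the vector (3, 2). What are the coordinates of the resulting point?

Translation by (3, 2) (homogeneous matrix [[1, 0, 3], [0, 1, 2], [0, 0, 1]]):
x' = -1 + 3 = 2
y' = 5 + 2 = 7
Result: (2, 7)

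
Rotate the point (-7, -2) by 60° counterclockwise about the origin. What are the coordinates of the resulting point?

Rotation matrix for 60°: [[cos 60°, -sin 60°], [sin 60°, cos 60°]] ≈ [[0.500000, -0.866025], [0.866025, 0.500000]]
[[0.500000, -0.866025], [0.866025, 0.500000]] × [-7, -2]ᵀ ≈ [-1.7679, -7.0622]ᵀ
Result: (-1.7679, -7.0622)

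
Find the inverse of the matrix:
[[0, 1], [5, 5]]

For [[a,b],[c,d]], inverse = (1/det)·[[d,-b],[-c,a]]
det = (0)(5) - (1)(5) = 0 - 5 = -5
Inverse = (1/-5)·[[5, -1], [-5, 0]]
= [[-1, 1/5], [1, 0]]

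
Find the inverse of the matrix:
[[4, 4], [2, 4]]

For [[a,b],[c,d]], inverse = (1/det)·[[d,-b],[-c,a]]
det = (4)(4) - (4)(2) = 16 - 8 = 8
Inverse = (1/8)·[[4, -4], [-2, 4]]
= [[1/2, -1/2], [-1/4, 1/2]]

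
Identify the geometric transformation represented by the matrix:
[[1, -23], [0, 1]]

This matrix represents: horizontal shear with factor -23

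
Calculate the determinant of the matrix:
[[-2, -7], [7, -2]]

For a 2×2 matrix [[a, b], [c, d]], det = ad - bc
det = (-2)(-2) - (-7)(7) = 4 - -49 = 53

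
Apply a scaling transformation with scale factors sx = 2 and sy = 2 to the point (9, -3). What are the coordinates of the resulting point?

Scaling matrix:
[[2, 0], [0, 2]]
Result: (9 × 2, -3 × 2) = (18, -6)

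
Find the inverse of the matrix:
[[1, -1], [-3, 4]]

For [[a,b],[c,d]], inverse = (1/det)·[[d,-b],[-c,a]]
det = (1)(4) - (-1)(-3) = 4 - 3 = 1
Inverse = [[4, 1], [3, 1]]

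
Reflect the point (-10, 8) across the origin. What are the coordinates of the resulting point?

Reflection across origin: (-10, 8) → (10, -8)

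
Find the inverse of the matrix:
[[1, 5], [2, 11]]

For [[a,b],[c,d]], inverse = (1/det)·[[d,-b],[-c,a]]
det = (1)(11) - (5)(2) = 11 - 10 = 1
Inverse = [[11, -5], [-2, 1]]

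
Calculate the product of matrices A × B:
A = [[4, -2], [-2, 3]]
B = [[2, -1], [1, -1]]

Matrix multiplication:
C[0][0] = 4×2 + -2×1 = 6
C[0][1] = 4×-1 + -2×-1 = -2
C[1][0] = -2×2 + 3×1 = -1
C[1][1] = -2×-1 + 3×-1 = -1
Result: [[6, -2], [-1, -1]]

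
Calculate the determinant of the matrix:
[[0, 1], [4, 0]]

For a 2×2 matrix [[a, b], [c, d]], det = ad - bc
det = (0)(0) - (1)(4) = 0 - 4 = -4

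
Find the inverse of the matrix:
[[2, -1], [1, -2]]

For [[a,b],[c,d]], inverse = (1/det)·[[d,-b],[-c,a]]
det = (2)(-2) - (-1)(1) = -4 - -1 = -3
Inverse = (1/-3)·[[-2, 1], [-1, 2]]
= [[2/3, -1/3], [1/3, -2/3]]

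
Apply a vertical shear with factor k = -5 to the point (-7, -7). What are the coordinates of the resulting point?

Shear matrix for vertical shear with factor k = -5:
[[1, 0], [-5, 1]]
Result: (-7, -7) → (-7, 28)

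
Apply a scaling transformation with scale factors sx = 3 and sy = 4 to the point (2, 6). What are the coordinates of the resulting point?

Scaling matrix:
[[3, 0], [0, 4]]
Result: (2 × 3, 6 × 4) = (6, 24)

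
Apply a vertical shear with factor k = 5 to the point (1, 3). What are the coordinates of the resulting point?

Shear matrix for vertical shear with factor k = 5:
[[1, 0], [5, 1]]
Result: (1, 3) → (1, 8)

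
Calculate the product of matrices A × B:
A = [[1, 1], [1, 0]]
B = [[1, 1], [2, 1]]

Matrix multiplication:
C[0][0] = 1×1 + 1×2 = 3
C[0][1] = 1×1 + 1×1 = 2
C[1][0] = 1×1 + 0×2 = 1
C[1][1] = 1×1 + 0×1 = 1
Result: [[3, 2], [1, 1]]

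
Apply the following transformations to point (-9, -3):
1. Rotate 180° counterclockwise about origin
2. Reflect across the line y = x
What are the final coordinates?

Step 1: Rotate 180° → (9, 3)
Step 2: Reflect across line y = x → (3, 9)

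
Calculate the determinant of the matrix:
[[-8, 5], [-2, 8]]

For a 2×2 matrix [[a, b], [c, d]], det = ad - bc
det = (-8)(8) - (5)(-2) = -64 - -10 = -54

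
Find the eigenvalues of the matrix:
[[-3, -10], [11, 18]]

Characteristic equation: det(A - λI) = 0
λ² - (trace)λ + (det) = 0
trace = -3 + 18 = 15, det = (-3)(18) - (-10)(11) = 56
λ² - (15)λ + (56) = 0
λ = (15 ± √((15)² - 4·(56))) / 2 = (15 ± √1) / 2
Solving: λ = 7, 8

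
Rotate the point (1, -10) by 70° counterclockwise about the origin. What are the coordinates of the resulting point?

Rotation matrix for 70°: [[cos 70°, -sin 70°], [sin 70°, cos 70°]] ≈ [[0.342020, -0.939693], [0.939693, 0.342020]]
[[0.342020, -0.939693], [0.939693, 0.342020]] × [1, -10]ᵀ ≈ [9.7389, -2.4805]ᵀ
Result: (9.7389, -2.4805)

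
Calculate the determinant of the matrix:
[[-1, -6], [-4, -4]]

For a 2×2 matrix [[a, b], [c, d]], det = ad - bc
det = (-1)(-4) - (-6)(-4) = 4 - 24 = -20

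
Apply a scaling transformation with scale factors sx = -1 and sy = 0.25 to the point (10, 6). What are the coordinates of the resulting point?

Scaling matrix:
[[-1, 0], [0, 0.25]]
Result: (10 × -1, 6 × 0.25) = (-10, 1.5)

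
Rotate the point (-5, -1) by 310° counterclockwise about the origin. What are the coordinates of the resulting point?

Rotation matrix for 310°: [[cos 310°, -sin 310°], [sin 310°, cos 310°]] ≈ [[0.642788, 0.766044], [-0.766044, 0.642788]]
[[0.642788, 0.766044], [-0.766044, 0.642788]] × [-5, -1]ᵀ ≈ [-3.9800, 3.1874]ᵀ
Result: (-3.9800, 3.1874)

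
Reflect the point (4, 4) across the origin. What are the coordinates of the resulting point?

Reflection across origin: (4, 4) → (-4, -4)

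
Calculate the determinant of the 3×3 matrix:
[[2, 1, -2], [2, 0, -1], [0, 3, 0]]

Expansion along first row:
det = 2·det([[0,-1],[3,0]]) - 1·det([[2,-1],[0,0]]) + -2·det([[2,0],[0,3]])
    = 2·(0·0 - -1·3) - 1·(2·0 - -1·0) + -2·(2·3 - 0·0)
    = 2·3 - 1·0 + -2·6
    = 6 + 0 + -12 = -6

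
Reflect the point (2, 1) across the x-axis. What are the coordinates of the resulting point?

Reflection across x-axis: (2, 1) → (2, -1)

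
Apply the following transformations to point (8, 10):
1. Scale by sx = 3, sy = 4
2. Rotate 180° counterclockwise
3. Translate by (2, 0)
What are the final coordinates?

Step 1: Scale → (24, 40)
Step 2: Rotate 180° → (-24, -40)
Step 3: Translate → (-22, -40)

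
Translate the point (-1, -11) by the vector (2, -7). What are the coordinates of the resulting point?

Translation by (2, -7) (homogeneous matrix [[1, 0, 2], [0, 1, -7], [0, 0, 1]]):
x' = -1 + 2 = 1
y' = -11 + -7 = -18
Result: (1, -18)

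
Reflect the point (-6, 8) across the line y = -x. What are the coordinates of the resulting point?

Reflection across line y = -x: (-6, 8) → (-8, 6)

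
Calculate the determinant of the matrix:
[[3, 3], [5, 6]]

For a 2×2 matrix [[a, b], [c, d]], det = ad - bc
det = (3)(6) - (3)(5) = 18 - 15 = 3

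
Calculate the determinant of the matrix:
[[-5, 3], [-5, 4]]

For a 2×2 matrix [[a, b], [c, d]], det = ad - bc
det = (-5)(4) - (3)(-5) = -20 - -15 = -5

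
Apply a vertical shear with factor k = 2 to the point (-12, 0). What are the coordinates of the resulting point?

Shear matrix for vertical shear with factor k = 2:
[[1, 0], [2, 1]]
Result: (-12, 0) → (-12, -24)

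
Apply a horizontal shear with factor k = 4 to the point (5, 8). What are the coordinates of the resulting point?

Shear matrix for horizontal shear with factor k = 4:
[[1, 4], [0, 1]]
Result: (5, 8) → (37, 8)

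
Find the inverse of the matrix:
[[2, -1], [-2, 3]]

For [[a,b],[c,d]], inverse = (1/det)·[[d,-b],[-c,a]]
det = (2)(3) - (-1)(-2) = 6 - 2 = 4
Inverse = (1/4)·[[3, 1], [2, 2]]
= [[3/4, 1/4], [1/2, 1/2]]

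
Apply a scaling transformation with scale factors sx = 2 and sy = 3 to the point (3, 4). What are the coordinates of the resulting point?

Scaling matrix:
[[2, 0], [0, 3]]
Result: (3 × 2, 4 × 3) = (6, 12)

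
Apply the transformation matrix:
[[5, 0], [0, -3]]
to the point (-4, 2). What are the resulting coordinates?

Matrix multiplication:
[[5, 0], [0, -3]] × [-4, 2]ᵀ
= [(5)(-4) + (0)(2), (0)(-4) + (-3)(2)]ᵀ
= [-20, -6]ᵀ
Result: (-20, -6)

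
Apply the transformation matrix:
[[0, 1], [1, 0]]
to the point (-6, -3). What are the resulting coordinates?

Matrix multiplication:
[[0, 1], [1, 0]] × [-6, -3]ᵀ
= [(0)(-6) + (1)(-3), (1)(-6) + (0)(-3)]ᵀ
= [-3, -6]ᵀ
Result: (-3, -6)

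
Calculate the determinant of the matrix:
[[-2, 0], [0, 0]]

For a 2×2 matrix [[a, b], [c, d]], det = ad - bc
det = (-2)(0) - (0)(0) = 0 - 0 = 0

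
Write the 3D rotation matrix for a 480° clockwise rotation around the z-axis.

Rotation matrix for clockwise 480° around z-axis:
A clockwise rotation by 480° is a counterclockwise rotation by -480°.
cos(-480°) = -1/2, sin(-480°) = -√3/2
Result: [[-1/2, √3/2, 0], [-√3/2, -1/2, 0], [0, 0, 1]]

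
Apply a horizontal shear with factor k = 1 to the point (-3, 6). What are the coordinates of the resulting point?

Shear matrix for horizontal shear with factor k = 1:
[[1, 1], [0, 1]]
Result: (-3, 6) → (3, 6)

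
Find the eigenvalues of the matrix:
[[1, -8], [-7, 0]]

Characteristic equation: det(A - λI) = 0
λ² - (trace)λ + (det) = 0
trace = 1 + 0 = 1, det = (1)(0) - (-8)(-7) = -56
λ² - (1)λ + (-56) = 0
λ = (1 ± √((1)² - 4·(-56))) / 2 = (1 ± √225) / 2
Solving: λ = -7, 8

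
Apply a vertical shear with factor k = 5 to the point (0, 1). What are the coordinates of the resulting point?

Shear matrix for vertical shear with factor k = 5:
[[1, 0], [5, 1]]
Result: (0, 1) → (0, 1)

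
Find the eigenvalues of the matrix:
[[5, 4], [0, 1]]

Characteristic equation: det(A - λI) = 0
λ² - (trace)λ + (det) = 0
trace = 5 + 1 = 6, det = (5)(1) - (4)(0) = 5
λ² - (6)λ + (5) = 0
λ = (6 ± √((6)² - 4·(5))) / 2 = (6 ± √16) / 2
Solving: λ = 1, 5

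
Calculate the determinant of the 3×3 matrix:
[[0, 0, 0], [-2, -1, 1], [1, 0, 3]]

Expansion along first row:
det = 0·det([[-1,1],[0,3]]) - 0·det([[-2,1],[1,3]]) + 0·det([[-2,-1],[1,0]])
    = 0·(-1·3 - 1·0) - 0·(-2·3 - 1·1) + 0·(-2·0 - -1·1)
    = 0·-3 - 0·-7 + 0·1
    = 0 + 0 + 0 = 0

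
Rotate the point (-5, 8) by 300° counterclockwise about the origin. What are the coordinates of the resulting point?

Rotation matrix for 300°: [[cos 300°, -sin 300°], [sin 300°, cos 300°]] ≈ [[0.500000, 0.866025], [-0.866025, 0.500000]]
[[0.500000, 0.866025], [-0.866025, 0.500000]] × [-5, 8]ᵀ ≈ [4.4282, 8.3301]ᵀ
Result: (4.4282, 8.3301)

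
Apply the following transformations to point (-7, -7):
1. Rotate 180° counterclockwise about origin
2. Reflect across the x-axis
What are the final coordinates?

Step 1: Rotate 180° → (7, 7)
Step 2: Reflect across x-axis → (7, -7)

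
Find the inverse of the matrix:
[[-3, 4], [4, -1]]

For [[a,b],[c,d]], inverse = (1/det)·[[d,-b],[-c,a]]
det = (-3)(-1) - (4)(4) = 3 - 16 = -13
Inverse = (1/-13)·[[-1, -4], [-4, -3]]
= [[1/13, 4/13], [4/13, 3/13]]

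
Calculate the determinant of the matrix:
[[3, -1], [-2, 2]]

For a 2×2 matrix [[a, b], [c, d]], det = ad - bc
det = (3)(2) - (-1)(-2) = 6 - 2 = 4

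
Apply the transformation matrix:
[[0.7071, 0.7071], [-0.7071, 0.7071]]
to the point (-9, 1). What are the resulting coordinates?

Matrix multiplication:
[[0.7071, 0.7071], [-0.7071, 0.7071]] × [-9, 1]ᵀ
= [(0.7071)(-9) + (0.7071)(1), (-0.7071)(-9) + (0.7071)(1)]ᵀ
= [-5.6568, 7.0710]ᵀ
Result: (-5.6568, 7.0710)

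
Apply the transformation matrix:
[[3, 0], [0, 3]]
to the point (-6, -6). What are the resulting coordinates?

Matrix multiplication:
[[3, 0], [0, 3]] × [-6, -6]ᵀ
= [(3)(-6) + (0)(-6), (0)(-6) + (3)(-6)]ᵀ
= [-18, -18]ᵀ
Result: (-18, -18)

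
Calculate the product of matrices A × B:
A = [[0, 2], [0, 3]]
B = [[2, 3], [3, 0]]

Matrix multiplication:
C[0][0] = 0×2 + 2×3 = 6
C[0][1] = 0×3 + 2×0 = 0
C[1][0] = 0×2 + 3×3 = 9
C[1][1] = 0×3 + 3×0 = 0
Result: [[6, 0], [9, 0]]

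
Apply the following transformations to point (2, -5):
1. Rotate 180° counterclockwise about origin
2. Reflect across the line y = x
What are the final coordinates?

Step 1: Rotate 180° → (-2, 5)
Step 2: Reflect across line y = x → (5, -2)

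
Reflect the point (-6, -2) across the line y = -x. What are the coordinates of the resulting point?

Reflection across line y = -x: (-6, -2) → (2, 6)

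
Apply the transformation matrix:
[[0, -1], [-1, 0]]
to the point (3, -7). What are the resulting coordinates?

Matrix multiplication:
[[0, -1], [-1, 0]] × [3, -7]ᵀ
= [(0)(3) + (-1)(-7), (-1)(3) + (0)(-7)]ᵀ
= [7, -3]ᵀ
Result: (7, -3)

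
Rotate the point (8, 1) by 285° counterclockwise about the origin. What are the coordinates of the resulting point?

Rotation matrix for 285°: [[cos 285°, -sin 285°], [sin 285°, cos 285°]] ≈ [[0.258819, 0.965926], [-0.965926, 0.258819]]
[[0.258819, 0.965926], [-0.965926, 0.258819]] × [8, 1]ᵀ ≈ [3.0365, -7.4686]ᵀ
Result: (3.0365, -7.4686)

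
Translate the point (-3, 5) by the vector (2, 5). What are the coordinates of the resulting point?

Translation by (2, 5) (homogeneous matrix [[1, 0, 2], [0, 1, 5], [0, 0, 1]]):
x' = -3 + 2 = -1
y' = 5 + 5 = 10
Result: (-1, 10)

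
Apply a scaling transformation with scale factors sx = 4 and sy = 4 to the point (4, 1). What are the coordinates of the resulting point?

Scaling matrix:
[[4, 0], [0, 4]]
Result: (4 × 4, 1 × 4) = (16, 4)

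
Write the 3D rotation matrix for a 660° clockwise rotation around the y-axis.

Rotation matrix for clockwise 660° around y-axis:
A clockwise rotation by 660° is a counterclockwise rotation by -660°.
cos(-660°) = 1/2, sin(-660°) = √3/2
Result: [[1/2, 0, √3/2], [0, 1, 0], [-√3/2, 0, 1/2]]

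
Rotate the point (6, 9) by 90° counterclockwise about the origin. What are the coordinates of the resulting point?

Rotation matrix for 90°: [[cos 90°, -sin 90°], [sin 90°, cos 90°]] = [[0, -1], [1, 0]]
[[0, -1], [1, 0]] × [6, 9]ᵀ = [-9, 6]ᵀ
Result: (-9, 6)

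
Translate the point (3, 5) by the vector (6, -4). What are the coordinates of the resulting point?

Translation by (6, -4) (homogeneous matrix [[1, 0, 6], [0, 1, -4], [0, 0, 1]]):
x' = 3 + 6 = 9
y' = 5 + -4 = 1
Result: (9, 1)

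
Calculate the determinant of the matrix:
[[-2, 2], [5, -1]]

For a 2×2 matrix [[a, b], [c, d]], det = ad - bc
det = (-2)(-1) - (2)(5) = 2 - 10 = -8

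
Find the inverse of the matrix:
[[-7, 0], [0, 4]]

For [[a,b],[c,d]], inverse = (1/det)·[[d,-b],[-c,a]]
det = (-7)(4) - (0)(0) = -28 - 0 = -28
Inverse = (1/-28)·[[4, 0], [0, -7]]
= [[-1/7, 0], [0, 1/4]]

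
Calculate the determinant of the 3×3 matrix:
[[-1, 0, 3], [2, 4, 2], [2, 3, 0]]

Expansion along first row:
det = -1·det([[4,2],[3,0]]) - 0·det([[2,2],[2,0]]) + 3·det([[2,4],[2,3]])
    = -1·(4·0 - 2·3) - 0·(2·0 - 2·2) + 3·(2·3 - 4·2)
    = -1·-6 - 0·-4 + 3·-2
    = 6 + 0 + -6 = 0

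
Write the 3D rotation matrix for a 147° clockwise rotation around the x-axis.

Rotation matrix for clockwise 147° around x-axis:
A clockwise rotation by 147° is a counterclockwise rotation by -147°.
cos(-147°) = -0.8387, sin(-147°) = -0.5446
Result: [[1, 0, 0], [0, -0.8387, 0.5446], [0, -0.5446, -0.8387]]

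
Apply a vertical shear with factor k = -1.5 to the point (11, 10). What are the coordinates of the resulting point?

Shear matrix for vertical shear with factor k = -1.5:
[[1, 0], [-1.50, 1]]
Result: (11, 10) → (11, -6.5)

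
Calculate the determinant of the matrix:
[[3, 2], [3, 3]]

For a 2×2 matrix [[a, b], [c, d]], det = ad - bc
det = (3)(3) - (2)(3) = 9 - 6 = 3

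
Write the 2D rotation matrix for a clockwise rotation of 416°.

Rotation matrix formula: [[cos θ, -sin θ], [sin θ, cos θ]]
A clockwise rotation by 416° is equivalent to a counterclockwise rotation by -416°.
For θ = -416°:
cos(-416°) = 0.5592
sin(-416°) = -0.8290
Result: [[0.5592, 0.8290], [-0.8290, 0.5592]]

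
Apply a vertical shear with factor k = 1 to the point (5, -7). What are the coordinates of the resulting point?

Shear matrix for vertical shear with factor k = 1:
[[1, 0], [1, 1]]
Result: (5, -7) → (5, -2)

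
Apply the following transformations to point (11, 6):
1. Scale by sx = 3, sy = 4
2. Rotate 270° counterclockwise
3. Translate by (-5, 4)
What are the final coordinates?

Step 1: Scale → (33, 24)
Step 2: Rotate 270° → (24, -33)
Step 3: Translate → (19, -29)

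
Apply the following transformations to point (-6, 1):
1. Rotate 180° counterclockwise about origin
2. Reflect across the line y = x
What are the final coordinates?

Step 1: Rotate 180° → (6, -1)
Step 2: Reflect across line y = x → (-1, 6)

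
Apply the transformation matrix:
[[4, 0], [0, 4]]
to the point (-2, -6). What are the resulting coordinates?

Matrix multiplication:
[[4, 0], [0, 4]] × [-2, -6]ᵀ
= [(4)(-2) + (0)(-6), (0)(-2) + (4)(-6)]ᵀ
= [-8, -24]ᵀ
Result: (-8, -24)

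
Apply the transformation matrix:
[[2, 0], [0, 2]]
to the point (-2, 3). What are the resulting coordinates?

Matrix multiplication:
[[2, 0], [0, 2]] × [-2, 3]ᵀ
= [(2)(-2) + (0)(3), (0)(-2) + (2)(3)]ᵀ
= [-4, 6]ᵀ
Result: (-4, 6)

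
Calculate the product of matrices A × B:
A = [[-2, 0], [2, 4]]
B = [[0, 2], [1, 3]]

Matrix multiplication:
C[0][0] = -2×0 + 0×1 = 0
C[0][1] = -2×2 + 0×3 = -4
C[1][0] = 2×0 + 4×1 = 4
C[1][1] = 2×2 + 4×3 = 16
Result: [[0, -4], [4, 16]]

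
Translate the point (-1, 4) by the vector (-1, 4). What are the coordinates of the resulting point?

Translation by (-1, 4) (homogeneous matrix [[1, 0, -1], [0, 1, 4], [0, 0, 1]]):
x' = -1 + -1 = -2
y' = 4 + 4 = 8
Result: (-2, 8)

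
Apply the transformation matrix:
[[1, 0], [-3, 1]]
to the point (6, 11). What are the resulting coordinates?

Matrix multiplication:
[[1, 0], [-3, 1]] × [6, 11]ᵀ
= [(1)(6) + (0)(11), (-3)(6) + (1)(11)]ᵀ
= [6, -7]ᵀ
Result: (6, -7)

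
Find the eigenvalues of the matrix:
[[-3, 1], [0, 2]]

Characteristic equation: det(A - λI) = 0
λ² - (trace)λ + (det) = 0
trace = -3 + 2 = -1, det = (-3)(2) - (1)(0) = -6
λ² - (-1)λ + (-6) = 0
λ = (-1 ± √((-1)² - 4·(-6))) / 2 = (-1 ± √25) / 2
Solving: λ = -3, 2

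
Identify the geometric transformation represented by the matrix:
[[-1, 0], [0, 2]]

This matrix represents: non-uniform scaling by sx = -1, sy = 2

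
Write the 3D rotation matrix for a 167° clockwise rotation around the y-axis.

Rotation matrix for clockwise 167° around y-axis:
A clockwise rotation by 167° is a counterclockwise rotation by -167°.
cos(-167°) = -0.9744, sin(-167°) = -0.2250
Result: [[-0.9744, 0, -0.2250], [0, 1, 0], [0.2250, 0, -0.9744]]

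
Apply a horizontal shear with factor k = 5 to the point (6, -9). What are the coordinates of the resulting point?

Shear matrix for horizontal shear with factor k = 5:
[[1, 5], [0, 1]]
Result: (6, -9) → (-39, -9)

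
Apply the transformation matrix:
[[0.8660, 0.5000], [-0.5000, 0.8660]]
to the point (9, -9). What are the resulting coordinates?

Matrix multiplication:
[[0.8660, 0.5000], [-0.5000, 0.8660]] × [9, -9]ᵀ
= [(0.8660)(9) + (0.5000)(-9), (-0.5000)(9) + (0.8660)(-9)]ᵀ
= [3.2940, -12.2940]ᵀ
Result: (3.2940, -12.2940)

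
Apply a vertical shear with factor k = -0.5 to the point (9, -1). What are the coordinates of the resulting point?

Shear matrix for vertical shear with factor k = -0.5:
[[1, 0], [-0.50, 1]]
Result: (9, -1) → (9, -5.5)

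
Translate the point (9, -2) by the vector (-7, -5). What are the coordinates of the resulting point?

Translation by (-7, -5) (homogeneous matrix [[1, 0, -7], [0, 1, -5], [0, 0, 1]]):
x' = 9 + -7 = 2
y' = -2 + -5 = -7
Result: (2, -7)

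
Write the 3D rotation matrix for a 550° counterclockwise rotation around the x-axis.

Rotation matrix for counterclockwise 550° around x-axis:
cos(550°) = -0.9848, sin(550°) = -0.1736
Result: [[1, 0, 0], [0, -0.9848, 0.1736], [0, -0.1736, -0.9848]]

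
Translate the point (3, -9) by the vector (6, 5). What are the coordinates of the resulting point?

Translation by (6, 5) (homogeneous matrix [[1, 0, 6], [0, 1, 5], [0, 0, 1]]):
x' = 3 + 6 = 9
y' = -9 + 5 = -4
Result: (9, -4)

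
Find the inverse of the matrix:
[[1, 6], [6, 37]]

For [[a,b],[c,d]], inverse = (1/det)·[[d,-b],[-c,a]]
det = (1)(37) - (6)(6) = 37 - 36 = 1
Inverse = [[37, -6], [-6, 1]]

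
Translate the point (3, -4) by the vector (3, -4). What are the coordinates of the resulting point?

Translation by (3, -4) (homogeneous matrix [[1, 0, 3], [0, 1, -4], [0, 0, 1]]):
x' = 3 + 3 = 6
y' = -4 + -4 = -8
Result: (6, -8)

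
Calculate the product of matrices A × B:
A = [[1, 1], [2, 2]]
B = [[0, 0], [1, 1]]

Matrix multiplication:
C[0][0] = 1×0 + 1×1 = 1
C[0][1] = 1×0 + 1×1 = 1
C[1][0] = 2×0 + 2×1 = 2
C[1][1] = 2×0 + 2×1 = 2
Result: [[1, 1], [2, 2]]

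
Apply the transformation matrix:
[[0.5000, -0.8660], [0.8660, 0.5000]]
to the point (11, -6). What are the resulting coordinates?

Matrix multiplication:
[[0.5000, -0.8660], [0.8660, 0.5000]] × [11, -6]ᵀ
= [(0.5000)(11) + (-0.8660)(-6), (0.8660)(11) + (0.5000)(-6)]ᵀ
= [10.6960, 6.5260]ᵀ
Result: (10.6960, 6.5260)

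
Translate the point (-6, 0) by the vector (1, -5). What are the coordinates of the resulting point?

Translation by (1, -5) (homogeneous matrix [[1, 0, 1], [0, 1, -5], [0, 0, 1]]):
x' = -6 + 1 = -5
y' = 0 + -5 = -5
Result: (-5, -5)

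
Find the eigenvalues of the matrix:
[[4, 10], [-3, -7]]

Characteristic equation: det(A - λI) = 0
λ² - (trace)λ + (det) = 0
trace = 4 + -7 = -3, det = (4)(-7) - (10)(-3) = 2
λ² - (-3)λ + (2) = 0
λ = (-3 ± √((-3)² - 4·(2))) / 2 = (-3 ± √1) / 2
Solving: λ = -2, -1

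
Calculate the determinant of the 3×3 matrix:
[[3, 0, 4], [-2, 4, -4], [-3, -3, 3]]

Expansion along first row:
det = 3·det([[4,-4],[-3,3]]) - 0·det([[-2,-4],[-3,3]]) + 4·det([[-2,4],[-3,-3]])
    = 3·(4·3 - -4·-3) - 0·(-2·3 - -4·-3) + 4·(-2·-3 - 4·-3)
    = 3·0 - 0·-18 + 4·18
    = 0 + 0 + 72 = 72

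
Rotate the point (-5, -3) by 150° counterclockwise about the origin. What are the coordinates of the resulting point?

Rotation matrix for 150°: [[cos 150°, -sin 150°], [sin 150°, cos 150°]] ≈ [[-0.866025, -0.500000], [0.500000, -0.866025]]
[[-0.866025, -0.500000], [0.500000, -0.866025]] × [-5, -3]ᵀ ≈ [5.8301, 0.0981]ᵀ
Result: (5.8301, 0.0981)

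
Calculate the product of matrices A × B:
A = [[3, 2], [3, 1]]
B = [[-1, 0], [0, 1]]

Matrix multiplication:
C[0][0] = 3×-1 + 2×0 = -3
C[0][1] = 3×0 + 2×1 = 2
C[1][0] = 3×-1 + 1×0 = -3
C[1][1] = 3×0 + 1×1 = 1
Result: [[-3, 2], [-3, 1]]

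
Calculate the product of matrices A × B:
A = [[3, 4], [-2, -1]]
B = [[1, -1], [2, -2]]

Matrix multiplication:
C[0][0] = 3×1 + 4×2 = 11
C[0][1] = 3×-1 + 4×-2 = -11
C[1][0] = -2×1 + -1×2 = -4
C[1][1] = -2×-1 + -1×-2 = 4
Result: [[11, -11], [-4, 4]]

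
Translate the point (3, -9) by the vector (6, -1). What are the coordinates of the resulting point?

Translation by (6, -1) (homogeneous matrix [[1, 0, 6], [0, 1, -1], [0, 0, 1]]):
x' = 3 + 6 = 9
y' = -9 + -1 = -10
Result: (9, -10)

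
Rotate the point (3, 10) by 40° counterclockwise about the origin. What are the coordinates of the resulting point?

Rotation matrix for 40°: [[cos 40°, -sin 40°], [sin 40°, cos 40°]] ≈ [[0.766044, -0.642788], [0.642788, 0.766044]]
[[0.766044, -0.642788], [0.642788, 0.766044]] × [3, 10]ᵀ ≈ [-4.1297, 9.5888]ᵀ
Result: (-4.1297, 9.5888)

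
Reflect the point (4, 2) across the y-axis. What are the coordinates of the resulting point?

Reflection across y-axis: (4, 2) → (-4, 2)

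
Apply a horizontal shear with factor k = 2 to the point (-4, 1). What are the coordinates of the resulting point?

Shear matrix for horizontal shear with factor k = 2:
[[1, 2], [0, 1]]
Result: (-4, 1) → (-2, 1)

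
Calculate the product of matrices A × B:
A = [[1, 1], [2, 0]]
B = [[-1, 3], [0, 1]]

Matrix multiplication:
C[0][0] = 1×-1 + 1×0 = -1
C[0][1] = 1×3 + 1×1 = 4
C[1][0] = 2×-1 + 0×0 = -2
C[1][1] = 2×3 + 0×1 = 6
Result: [[-1, 4], [-2, 6]]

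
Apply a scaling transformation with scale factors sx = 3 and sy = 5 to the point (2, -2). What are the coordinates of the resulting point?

Scaling matrix:
[[3, 0], [0, 5]]
Result: (2 × 3, -2 × 5) = (6, -10)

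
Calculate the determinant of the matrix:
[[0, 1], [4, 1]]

For a 2×2 matrix [[a, b], [c, d]], det = ad - bc
det = (0)(1) - (1)(4) = 0 - 4 = -4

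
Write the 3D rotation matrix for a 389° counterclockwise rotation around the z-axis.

Rotation matrix for counterclockwise 389° around z-axis:
cos(389°) = 0.8746, sin(389°) = 0.4848
Result: [[0.8746, -0.4848, 0], [0.4848, 0.8746, 0], [0, 0, 1]]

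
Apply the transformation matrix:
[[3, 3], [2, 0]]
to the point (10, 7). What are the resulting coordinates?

Matrix multiplication:
[[3, 3], [2, 0]] × [10, 7]ᵀ
= [(3)(10) + (3)(7), (2)(10) + (0)(7)]ᵀ
= [51, 20]ᵀ
Result: (51, 20)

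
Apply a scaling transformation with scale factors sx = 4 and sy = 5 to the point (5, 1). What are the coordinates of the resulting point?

Scaling matrix:
[[4, 0], [0, 5]]
Result: (5 × 4, 1 × 5) = (20, 5)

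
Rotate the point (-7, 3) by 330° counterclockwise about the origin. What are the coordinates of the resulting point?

Rotation matrix for 330°: [[cos 330°, -sin 330°], [sin 330°, cos 330°]] ≈ [[0.866025, 0.500000], [-0.500000, 0.866025]]
[[0.866025, 0.500000], [-0.500000, 0.866025]] × [-7, 3]ᵀ ≈ [-4.5622, 6.0981]ᵀ
Result: (-4.5622, 6.0981)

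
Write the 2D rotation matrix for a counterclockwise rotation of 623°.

Rotation matrix formula: [[cos θ, -sin θ], [sin θ, cos θ]]
For θ = 623°:
cos(623°) = -0.1219
sin(623°) = -0.9925
Result: [[-0.1219, 0.9925], [-0.9925, -0.1219]]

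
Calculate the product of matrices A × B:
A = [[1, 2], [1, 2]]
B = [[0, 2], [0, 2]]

Matrix multiplication:
C[0][0] = 1×0 + 2×0 = 0
C[0][1] = 1×2 + 2×2 = 6
C[1][0] = 1×0 + 2×0 = 0
C[1][1] = 1×2 + 2×2 = 6
Result: [[0, 6], [0, 6]]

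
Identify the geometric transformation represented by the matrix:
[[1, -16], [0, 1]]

This matrix represents: horizontal shear with factor -16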